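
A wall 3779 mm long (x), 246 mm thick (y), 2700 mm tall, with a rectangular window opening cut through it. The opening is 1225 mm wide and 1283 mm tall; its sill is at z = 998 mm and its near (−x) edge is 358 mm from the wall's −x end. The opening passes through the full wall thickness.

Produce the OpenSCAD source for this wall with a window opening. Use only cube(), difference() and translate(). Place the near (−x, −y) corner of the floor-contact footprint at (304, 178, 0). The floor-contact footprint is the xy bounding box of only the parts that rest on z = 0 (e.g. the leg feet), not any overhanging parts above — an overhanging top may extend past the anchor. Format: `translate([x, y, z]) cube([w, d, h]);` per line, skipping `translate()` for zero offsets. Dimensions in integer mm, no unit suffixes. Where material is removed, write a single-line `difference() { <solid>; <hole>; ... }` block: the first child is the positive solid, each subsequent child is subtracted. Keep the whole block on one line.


difference() { translate([304, 178, 0]) cube([3779, 246, 2700]); translate([662, 178, 998]) cube([1225, 246, 1283]); }


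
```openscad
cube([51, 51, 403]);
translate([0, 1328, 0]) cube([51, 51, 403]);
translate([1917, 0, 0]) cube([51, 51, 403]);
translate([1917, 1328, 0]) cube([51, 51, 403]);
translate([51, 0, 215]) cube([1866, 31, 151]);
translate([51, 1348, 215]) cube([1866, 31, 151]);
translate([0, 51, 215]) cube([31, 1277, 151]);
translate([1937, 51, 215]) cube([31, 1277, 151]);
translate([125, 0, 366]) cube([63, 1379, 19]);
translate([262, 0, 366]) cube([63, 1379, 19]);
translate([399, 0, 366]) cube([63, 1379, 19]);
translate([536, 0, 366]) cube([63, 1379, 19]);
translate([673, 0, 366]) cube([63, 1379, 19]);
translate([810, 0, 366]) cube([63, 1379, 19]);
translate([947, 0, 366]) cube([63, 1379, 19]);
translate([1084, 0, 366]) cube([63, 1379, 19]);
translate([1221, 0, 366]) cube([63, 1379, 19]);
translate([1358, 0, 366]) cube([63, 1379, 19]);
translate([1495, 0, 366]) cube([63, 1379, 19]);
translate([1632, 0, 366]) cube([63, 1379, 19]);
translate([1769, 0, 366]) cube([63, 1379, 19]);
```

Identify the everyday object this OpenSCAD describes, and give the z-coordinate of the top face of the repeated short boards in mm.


A bed frame. The slat-top height is 385 mm.

Four posts, four rails, and a row of slats — a bed frame. Slats sit on the rails at z = 215 + 151 = 366; with slat thickness 19, the top is 385 mm.


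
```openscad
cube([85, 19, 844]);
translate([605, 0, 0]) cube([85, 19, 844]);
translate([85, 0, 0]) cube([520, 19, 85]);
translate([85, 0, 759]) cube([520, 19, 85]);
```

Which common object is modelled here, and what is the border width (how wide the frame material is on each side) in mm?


A picture frame. The border width is 85 mm.

Four thin pieces enclosing a rectangular opening — a picture frame. The two full-height stiles are 844 mm tall; the top rail sits at z = 759 and is 85 mm tall, so the border above the opening is 844 − 759 = 85 mm, matching the stile x-width.


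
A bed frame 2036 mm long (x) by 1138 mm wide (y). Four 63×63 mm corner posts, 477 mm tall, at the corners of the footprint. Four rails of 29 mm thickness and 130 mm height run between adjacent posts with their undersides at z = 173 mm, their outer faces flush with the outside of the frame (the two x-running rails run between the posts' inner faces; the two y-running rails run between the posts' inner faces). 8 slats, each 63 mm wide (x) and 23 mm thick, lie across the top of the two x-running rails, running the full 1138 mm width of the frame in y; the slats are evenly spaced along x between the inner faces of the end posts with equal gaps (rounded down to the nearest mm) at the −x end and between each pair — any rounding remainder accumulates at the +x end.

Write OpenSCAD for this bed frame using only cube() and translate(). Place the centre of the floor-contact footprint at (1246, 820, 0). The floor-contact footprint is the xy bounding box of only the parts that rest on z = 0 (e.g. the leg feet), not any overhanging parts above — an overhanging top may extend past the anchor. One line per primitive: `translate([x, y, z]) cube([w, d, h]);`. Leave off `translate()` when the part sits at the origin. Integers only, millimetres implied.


translate([228, 251, 0]) cube([63, 63, 477]);
translate([228, 1326, 0]) cube([63, 63, 477]);
translate([2201, 251, 0]) cube([63, 63, 477]);
translate([2201, 1326, 0]) cube([63, 63, 477]);
translate([291, 251, 173]) cube([1910, 29, 130]);
translate([291, 1360, 173]) cube([1910, 29, 130]);
translate([228, 314, 173]) cube([29, 1012, 130]);
translate([2235, 314, 173]) cube([29, 1012, 130]);
translate([447, 251, 303]) cube([63, 1138, 23]);
translate([666, 251, 303]) cube([63, 1138, 23]);
translate([885, 251, 303]) cube([63, 1138, 23]);
translate([1104, 251, 303]) cube([63, 1138, 23]);
translate([1323, 251, 303]) cube([63, 1138, 23]);
translate([1542, 251, 303]) cube([63, 1138, 23]);
translate([1761, 251, 303]) cube([63, 1138, 23]);
translate([1980, 251, 303]) cube([63, 1138, 23]);


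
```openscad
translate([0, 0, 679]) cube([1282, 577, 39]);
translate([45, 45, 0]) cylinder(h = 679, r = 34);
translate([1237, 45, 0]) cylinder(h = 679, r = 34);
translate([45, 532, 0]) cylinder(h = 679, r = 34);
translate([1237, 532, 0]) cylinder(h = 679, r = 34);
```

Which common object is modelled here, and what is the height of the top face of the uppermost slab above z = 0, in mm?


A table. The table height is 718 mm.

A 1282×577×39 slab sits at z = 679 on four Ø68 mm round legs — a table. The top surface is at 679 + 39 = 718 mm.


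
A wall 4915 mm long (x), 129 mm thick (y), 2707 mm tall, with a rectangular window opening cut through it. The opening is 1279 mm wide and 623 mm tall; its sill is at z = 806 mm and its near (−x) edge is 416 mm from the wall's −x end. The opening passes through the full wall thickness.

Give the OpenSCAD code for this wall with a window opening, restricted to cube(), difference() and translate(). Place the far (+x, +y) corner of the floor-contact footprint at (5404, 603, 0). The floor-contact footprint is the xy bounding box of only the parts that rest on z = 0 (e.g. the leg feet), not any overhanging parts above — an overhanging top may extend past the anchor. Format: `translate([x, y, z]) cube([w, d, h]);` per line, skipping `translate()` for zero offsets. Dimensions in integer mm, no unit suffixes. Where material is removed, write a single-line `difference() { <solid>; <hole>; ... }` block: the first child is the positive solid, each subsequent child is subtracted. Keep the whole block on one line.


difference() { translate([489, 474, 0]) cube([4915, 129, 2707]); translate([905, 474, 806]) cube([1279, 129, 623]); }


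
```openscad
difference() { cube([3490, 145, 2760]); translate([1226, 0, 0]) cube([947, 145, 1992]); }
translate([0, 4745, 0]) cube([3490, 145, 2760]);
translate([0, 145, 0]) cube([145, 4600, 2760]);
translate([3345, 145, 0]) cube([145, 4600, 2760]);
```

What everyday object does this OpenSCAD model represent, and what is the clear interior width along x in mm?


A single room. The interior width is 3200 mm.

Four walls enclosing a rectangle with a door in the front wall — a room. Outside width 3490 minus two 145 mm walls gives 3200 mm.


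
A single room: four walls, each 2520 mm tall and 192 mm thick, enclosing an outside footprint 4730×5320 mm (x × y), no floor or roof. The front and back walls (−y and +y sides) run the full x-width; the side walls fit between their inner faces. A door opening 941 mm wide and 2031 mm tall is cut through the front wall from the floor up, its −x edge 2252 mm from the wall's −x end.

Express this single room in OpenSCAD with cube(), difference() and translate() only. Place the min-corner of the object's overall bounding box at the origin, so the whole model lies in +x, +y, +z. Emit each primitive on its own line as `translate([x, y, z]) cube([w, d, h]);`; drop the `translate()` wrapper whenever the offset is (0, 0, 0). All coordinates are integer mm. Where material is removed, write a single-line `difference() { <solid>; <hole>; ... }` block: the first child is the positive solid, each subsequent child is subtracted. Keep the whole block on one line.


difference() { cube([4730, 192, 2520]); translate([2252, 0, 0]) cube([941, 192, 2031]); }
translate([0, 5128, 0]) cube([4730, 192, 2520]);
translate([0, 192, 0]) cube([192, 4936, 2520]);
translate([4538, 192, 0]) cube([192, 4936, 2520]);


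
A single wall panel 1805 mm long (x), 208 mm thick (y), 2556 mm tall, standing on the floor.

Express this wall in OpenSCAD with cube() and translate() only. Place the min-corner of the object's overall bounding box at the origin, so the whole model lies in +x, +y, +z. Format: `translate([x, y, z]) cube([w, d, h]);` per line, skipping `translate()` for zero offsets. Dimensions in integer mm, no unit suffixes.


cube([1805, 208, 2556]);


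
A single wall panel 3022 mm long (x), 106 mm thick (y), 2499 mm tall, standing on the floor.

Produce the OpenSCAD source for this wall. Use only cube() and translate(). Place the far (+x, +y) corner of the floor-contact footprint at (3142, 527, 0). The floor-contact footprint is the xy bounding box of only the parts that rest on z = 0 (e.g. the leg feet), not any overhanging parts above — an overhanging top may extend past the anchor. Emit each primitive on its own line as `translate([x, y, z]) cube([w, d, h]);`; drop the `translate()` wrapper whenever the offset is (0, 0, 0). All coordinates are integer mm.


translate([120, 421, 0]) cube([3022, 106, 2499]);


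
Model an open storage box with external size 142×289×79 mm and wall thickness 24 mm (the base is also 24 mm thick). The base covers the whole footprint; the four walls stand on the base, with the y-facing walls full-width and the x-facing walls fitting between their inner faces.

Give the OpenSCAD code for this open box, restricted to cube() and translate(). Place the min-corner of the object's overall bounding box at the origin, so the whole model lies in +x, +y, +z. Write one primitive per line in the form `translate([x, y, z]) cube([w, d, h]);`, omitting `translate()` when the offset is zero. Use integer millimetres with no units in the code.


cube([142, 289, 24]);
translate([0, 0, 24]) cube([142, 24, 55]);
translate([0, 265, 24]) cube([142, 24, 55]);
translate([0, 24, 24]) cube([24, 241, 55]);
translate([118, 24, 24]) cube([24, 241, 55]);


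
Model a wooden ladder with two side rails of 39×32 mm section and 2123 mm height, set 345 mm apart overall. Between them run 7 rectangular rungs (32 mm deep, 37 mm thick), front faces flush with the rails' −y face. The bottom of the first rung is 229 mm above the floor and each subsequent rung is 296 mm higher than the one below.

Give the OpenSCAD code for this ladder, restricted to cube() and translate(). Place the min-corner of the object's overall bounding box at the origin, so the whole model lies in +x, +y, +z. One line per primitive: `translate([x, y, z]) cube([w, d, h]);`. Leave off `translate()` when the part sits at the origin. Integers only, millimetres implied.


cube([39, 32, 2123]);
translate([306, 0, 0]) cube([39, 32, 2123]);
translate([39, 0, 229]) cube([267, 32, 37]);
translate([39, 0, 525]) cube([267, 32, 37]);
translate([39, 0, 821]) cube([267, 32, 37]);
translate([39, 0, 1117]) cube([267, 32, 37]);
translate([39, 0, 1413]) cube([267, 32, 37]);
translate([39, 0, 1709]) cube([267, 32, 37]);
translate([39, 0, 2005]) cube([267, 32, 37]);


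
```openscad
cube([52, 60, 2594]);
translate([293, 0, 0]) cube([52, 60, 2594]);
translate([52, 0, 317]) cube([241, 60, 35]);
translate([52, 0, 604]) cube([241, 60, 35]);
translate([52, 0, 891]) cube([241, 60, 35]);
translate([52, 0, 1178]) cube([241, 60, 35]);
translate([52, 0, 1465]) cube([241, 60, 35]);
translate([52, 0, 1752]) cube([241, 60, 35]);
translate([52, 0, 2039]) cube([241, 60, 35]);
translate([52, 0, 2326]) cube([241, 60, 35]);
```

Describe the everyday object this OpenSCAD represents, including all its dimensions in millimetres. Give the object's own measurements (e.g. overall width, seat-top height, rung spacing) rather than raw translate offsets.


A straight ladder. Two 52×60 mm vertical rails, 2594 mm tall, stand 345 mm apart (outside-to-outside) with their front faces coplanar on the −y side. 8 rungs, each 60 mm deep and 35 mm tall, span between the inner faces of the rails, front faces flush with the rails. The lowest rung's underside is at z = 317 mm and rungs are spaced 287 mm apart (underside to underside).


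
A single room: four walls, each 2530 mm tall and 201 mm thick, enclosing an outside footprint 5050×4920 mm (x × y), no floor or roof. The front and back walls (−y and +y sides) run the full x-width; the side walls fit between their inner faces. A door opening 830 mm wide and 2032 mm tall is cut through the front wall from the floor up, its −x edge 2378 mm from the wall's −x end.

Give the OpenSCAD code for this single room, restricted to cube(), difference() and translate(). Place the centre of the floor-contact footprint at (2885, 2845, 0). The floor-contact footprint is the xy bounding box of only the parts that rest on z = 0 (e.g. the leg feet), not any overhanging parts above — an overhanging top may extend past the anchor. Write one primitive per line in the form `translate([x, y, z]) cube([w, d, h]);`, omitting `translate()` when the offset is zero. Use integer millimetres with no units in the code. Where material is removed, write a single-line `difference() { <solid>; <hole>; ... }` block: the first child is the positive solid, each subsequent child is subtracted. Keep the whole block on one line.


difference() { translate([360, 385, 0]) cube([5050, 201, 2530]); translate([2738, 385, 0]) cube([830, 201, 2032]); }
translate([360, 5104, 0]) cube([5050, 201, 2530]);
translate([360, 586, 0]) cube([201, 4518, 2530]);
translate([5209, 586, 0]) cube([201, 4518, 2530]);


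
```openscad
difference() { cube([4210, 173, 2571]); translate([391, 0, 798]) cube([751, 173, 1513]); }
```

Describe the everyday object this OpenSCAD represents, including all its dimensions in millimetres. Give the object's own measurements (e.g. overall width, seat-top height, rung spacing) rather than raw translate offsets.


A wall 4210 mm long (x), 173 mm thick (y), 2571 mm tall, with a rectangular window opening cut through it. The opening is 751 mm wide and 1513 mm tall; its sill is at z = 798 mm and its near (−x) edge is 391 mm from the wall's −x end. The opening passes through the full wall thickness.


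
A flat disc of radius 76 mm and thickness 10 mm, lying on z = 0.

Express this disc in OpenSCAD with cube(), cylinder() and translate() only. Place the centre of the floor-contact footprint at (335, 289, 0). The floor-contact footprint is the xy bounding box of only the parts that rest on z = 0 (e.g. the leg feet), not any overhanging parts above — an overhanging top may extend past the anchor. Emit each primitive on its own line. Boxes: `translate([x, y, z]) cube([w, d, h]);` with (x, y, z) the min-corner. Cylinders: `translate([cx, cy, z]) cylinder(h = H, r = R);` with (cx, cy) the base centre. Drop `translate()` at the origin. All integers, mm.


translate([335, 289, 0]) cylinder(h = 10, r = 76);


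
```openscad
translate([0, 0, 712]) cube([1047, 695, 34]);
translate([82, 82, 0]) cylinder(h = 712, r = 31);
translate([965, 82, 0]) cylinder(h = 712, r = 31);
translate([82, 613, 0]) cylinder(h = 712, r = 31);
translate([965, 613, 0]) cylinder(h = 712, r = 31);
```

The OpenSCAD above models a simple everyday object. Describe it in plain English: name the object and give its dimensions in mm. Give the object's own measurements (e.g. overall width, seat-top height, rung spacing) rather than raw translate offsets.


A table: top 1047 mm (x) × 695 mm (y), 34 mm thick, upper face at z = 746 mm, on four round legs of 62 mm diameter, each leg's bounding box inset 51 mm from the nearest pair of top edges from z = 0 to the bottom of the top.


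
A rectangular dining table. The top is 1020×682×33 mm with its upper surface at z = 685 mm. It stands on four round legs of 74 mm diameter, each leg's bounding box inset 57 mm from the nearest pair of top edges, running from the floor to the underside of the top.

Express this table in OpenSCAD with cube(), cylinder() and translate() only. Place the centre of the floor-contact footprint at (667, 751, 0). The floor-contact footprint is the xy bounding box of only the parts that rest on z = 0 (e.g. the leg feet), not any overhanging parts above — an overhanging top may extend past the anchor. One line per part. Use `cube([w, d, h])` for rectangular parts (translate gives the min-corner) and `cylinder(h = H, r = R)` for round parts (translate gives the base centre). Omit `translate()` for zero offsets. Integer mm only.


translate([157, 410, 652]) cube([1020, 682, 33]);
translate([251, 504, 0]) cylinder(h = 652, r = 37);
translate([1083, 504, 0]) cylinder(h = 652, r = 37);
translate([251, 998, 0]) cylinder(h = 652, r = 37);
translate([1083, 998, 0]) cylinder(h = 652, r = 37);


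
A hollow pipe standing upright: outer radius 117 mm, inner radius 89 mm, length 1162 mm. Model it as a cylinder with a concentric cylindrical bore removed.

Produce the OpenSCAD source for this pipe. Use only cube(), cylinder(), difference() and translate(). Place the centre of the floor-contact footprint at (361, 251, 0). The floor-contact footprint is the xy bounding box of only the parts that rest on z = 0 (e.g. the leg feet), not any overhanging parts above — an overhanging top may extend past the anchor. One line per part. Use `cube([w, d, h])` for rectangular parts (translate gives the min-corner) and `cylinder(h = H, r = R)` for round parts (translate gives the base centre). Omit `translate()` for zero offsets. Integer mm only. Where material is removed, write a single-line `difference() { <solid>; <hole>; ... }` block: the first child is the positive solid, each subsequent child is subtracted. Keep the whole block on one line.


difference() { translate([361, 251, 0]) cylinder(h = 1162, r = 117); translate([361, 251, 0]) cylinder(h = 1162, r = 89); }


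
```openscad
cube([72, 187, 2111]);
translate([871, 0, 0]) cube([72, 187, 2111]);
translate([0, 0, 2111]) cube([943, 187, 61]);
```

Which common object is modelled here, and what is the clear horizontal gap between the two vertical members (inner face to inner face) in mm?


A door frame. The clear opening width is 799 mm.

Two 2111 mm tall posts with a header on top — a door frame. The left jamb is 72 mm wide at x = 0; the right jamb starts at x = 871. The clear opening is 871 − 72 = 799 mm.


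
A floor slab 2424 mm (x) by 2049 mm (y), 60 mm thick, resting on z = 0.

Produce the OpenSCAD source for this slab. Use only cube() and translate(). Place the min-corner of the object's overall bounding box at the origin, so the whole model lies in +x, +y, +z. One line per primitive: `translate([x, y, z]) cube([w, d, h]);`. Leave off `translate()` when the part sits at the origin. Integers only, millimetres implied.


cube([2424, 2049, 60]);


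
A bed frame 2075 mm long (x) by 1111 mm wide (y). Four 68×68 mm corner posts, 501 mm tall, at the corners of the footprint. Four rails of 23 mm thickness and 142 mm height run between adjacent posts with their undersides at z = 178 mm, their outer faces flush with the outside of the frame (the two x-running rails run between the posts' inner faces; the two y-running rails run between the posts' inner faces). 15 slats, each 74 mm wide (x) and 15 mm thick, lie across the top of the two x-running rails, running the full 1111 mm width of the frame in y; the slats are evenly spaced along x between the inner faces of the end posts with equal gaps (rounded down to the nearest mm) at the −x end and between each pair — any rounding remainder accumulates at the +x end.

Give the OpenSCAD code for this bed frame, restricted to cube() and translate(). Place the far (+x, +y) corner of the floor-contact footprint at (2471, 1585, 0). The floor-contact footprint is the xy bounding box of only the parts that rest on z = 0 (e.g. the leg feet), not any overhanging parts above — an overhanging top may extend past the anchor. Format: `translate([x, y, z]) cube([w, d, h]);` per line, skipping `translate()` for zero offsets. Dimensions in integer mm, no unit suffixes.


// slat z = rail_z + rail_h = 178 + 142 = 320
// slat gap = ⌊(1939 − 15·74) / 16⌋ = 51
translate([396, 474, 0]) cube([68, 68, 501]);
translate([396, 1517, 0]) cube([68, 68, 501]);
translate([2403, 474, 0]) cube([68, 68, 501]);
translate([2403, 1517, 0]) cube([68, 68, 501]);
translate([464, 474, 178]) cube([1939, 23, 142]);
translate([464, 1562, 178]) cube([1939, 23, 142]);
translate([396, 542, 178]) cube([23, 975, 142]);
translate([2448, 542, 178]) cube([23, 975, 142]);
translate([515, 474, 320]) cube([74, 1111, 15]);
translate([640, 474, 320]) cube([74, 1111, 15]);
translate([765, 474, 320]) cube([74, 1111, 15]);
translate([890, 474, 320]) cube([74, 1111, 15]);
translate([1015, 474, 320]) cube([74, 1111, 15]);
translate([1140, 474, 320]) cube([74, 1111, 15]);
translate([1265, 474, 320]) cube([74, 1111, 15]);
translate([1390, 474, 320]) cube([74, 1111, 15]);
translate([1515, 474, 320]) cube([74, 1111, 15]);
translate([1640, 474, 320]) cube([74, 1111, 15]);
translate([1765, 474, 320]) cube([74, 1111, 15]);
translate([1890, 474, 320]) cube([74, 1111, 15]);
translate([2015, 474, 320]) cube([74, 1111, 15]);
translate([2140, 474, 320]) cube([74, 1111, 15]);
translate([2265, 474, 320]) cube([74, 1111, 15]);


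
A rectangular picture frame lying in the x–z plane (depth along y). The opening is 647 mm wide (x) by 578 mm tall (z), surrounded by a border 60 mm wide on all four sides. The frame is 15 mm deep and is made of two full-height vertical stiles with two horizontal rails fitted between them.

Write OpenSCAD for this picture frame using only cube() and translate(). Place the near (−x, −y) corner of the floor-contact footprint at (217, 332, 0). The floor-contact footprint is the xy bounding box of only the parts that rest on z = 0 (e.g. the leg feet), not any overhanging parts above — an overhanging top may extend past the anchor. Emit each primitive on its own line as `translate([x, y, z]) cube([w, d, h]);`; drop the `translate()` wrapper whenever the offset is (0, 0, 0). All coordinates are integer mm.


translate([217, 332, 0]) cube([60, 15, 698]);
translate([924, 332, 0]) cube([60, 15, 698]);
translate([277, 332, 0]) cube([647, 15, 60]);
translate([277, 332, 638]) cube([647, 15, 60]);


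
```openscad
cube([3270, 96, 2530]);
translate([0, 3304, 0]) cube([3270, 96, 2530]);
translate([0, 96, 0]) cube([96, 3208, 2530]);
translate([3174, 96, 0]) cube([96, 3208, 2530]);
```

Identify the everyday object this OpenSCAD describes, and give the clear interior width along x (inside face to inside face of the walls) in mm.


A house (or room) frame. The interior width is 3078 mm.

Four 2530 mm walls enclosing a rectangle with no floor or roof — a room or house frame. Outside width is 3270 mm and wall thickness is 96 mm, so the interior width is 3270 − 2 × 96 = 3078 mm.


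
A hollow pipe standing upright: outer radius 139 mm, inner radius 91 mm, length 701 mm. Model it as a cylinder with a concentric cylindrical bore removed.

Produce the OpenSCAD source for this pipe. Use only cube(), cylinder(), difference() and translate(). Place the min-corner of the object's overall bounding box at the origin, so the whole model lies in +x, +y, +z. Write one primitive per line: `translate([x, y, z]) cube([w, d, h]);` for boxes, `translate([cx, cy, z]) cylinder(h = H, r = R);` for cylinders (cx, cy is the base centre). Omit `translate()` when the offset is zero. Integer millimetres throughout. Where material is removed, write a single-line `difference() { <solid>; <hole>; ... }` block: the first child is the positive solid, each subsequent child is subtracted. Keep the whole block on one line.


difference() { translate([139, 139, 0]) cylinder(h = 701, r = 139); translate([139, 139, 0]) cylinder(h = 701, r = 91); }


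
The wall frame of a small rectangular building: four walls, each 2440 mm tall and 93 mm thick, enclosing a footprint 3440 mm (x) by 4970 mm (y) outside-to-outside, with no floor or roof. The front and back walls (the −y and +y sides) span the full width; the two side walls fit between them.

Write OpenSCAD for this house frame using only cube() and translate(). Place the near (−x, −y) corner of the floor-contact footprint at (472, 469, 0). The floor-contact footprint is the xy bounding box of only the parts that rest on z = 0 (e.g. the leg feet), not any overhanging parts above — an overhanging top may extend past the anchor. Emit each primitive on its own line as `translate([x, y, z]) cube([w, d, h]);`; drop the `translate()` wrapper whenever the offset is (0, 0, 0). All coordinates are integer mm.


translate([472, 469, 0]) cube([3440, 93, 2440]);
translate([472, 5346, 0]) cube([3440, 93, 2440]);
translate([472, 562, 0]) cube([93, 4784, 2440]);
translate([3819, 562, 0]) cube([93, 4784, 2440]);


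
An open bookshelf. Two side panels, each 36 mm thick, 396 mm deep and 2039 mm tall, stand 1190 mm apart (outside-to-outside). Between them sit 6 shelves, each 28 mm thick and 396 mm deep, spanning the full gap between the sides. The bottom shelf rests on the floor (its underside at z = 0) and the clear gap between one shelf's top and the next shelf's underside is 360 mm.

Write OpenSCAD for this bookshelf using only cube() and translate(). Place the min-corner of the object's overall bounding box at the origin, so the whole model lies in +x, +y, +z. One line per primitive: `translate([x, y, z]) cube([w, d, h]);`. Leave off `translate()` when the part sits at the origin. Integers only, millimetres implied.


cube([36, 396, 2039]);
translate([1154, 0, 0]) cube([36, 396, 2039]);
translate([36, 0, 0]) cube([1118, 396, 28]);
translate([36, 0, 388]) cube([1118, 396, 28]);
translate([36, 0, 776]) cube([1118, 396, 28]);
translate([36, 0, 1164]) cube([1118, 396, 28]);
translate([36, 0, 1552]) cube([1118, 396, 28]);
translate([36, 0, 1940]) cube([1118, 396, 28]);


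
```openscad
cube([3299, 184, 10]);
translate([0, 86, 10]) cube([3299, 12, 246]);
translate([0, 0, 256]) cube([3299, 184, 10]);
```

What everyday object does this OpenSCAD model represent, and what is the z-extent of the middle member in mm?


An I-beam. The web height is 246 mm.

Two wide flanges with a thin centred web — an I-beam. Overall 266 mm minus two 10 mm flanges gives a web of 266 − 2·10 = 246 mm.


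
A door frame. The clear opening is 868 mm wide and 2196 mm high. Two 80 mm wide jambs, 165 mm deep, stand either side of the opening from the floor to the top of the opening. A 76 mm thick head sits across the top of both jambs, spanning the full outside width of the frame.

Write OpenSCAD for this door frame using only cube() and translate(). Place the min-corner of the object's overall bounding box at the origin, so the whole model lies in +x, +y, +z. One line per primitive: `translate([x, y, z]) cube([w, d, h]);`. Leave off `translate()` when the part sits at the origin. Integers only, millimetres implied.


cube([80, 165, 2196]);
translate([948, 0, 0]) cube([80, 165, 2196]);
translate([0, 0, 2196]) cube([1028, 165, 76]);


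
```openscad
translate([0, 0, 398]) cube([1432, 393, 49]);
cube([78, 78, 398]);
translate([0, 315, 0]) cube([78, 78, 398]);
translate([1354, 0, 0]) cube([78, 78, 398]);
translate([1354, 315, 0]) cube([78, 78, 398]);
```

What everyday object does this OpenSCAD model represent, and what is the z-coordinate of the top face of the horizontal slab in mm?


A bench. The seat-top height is 447 mm.

A long slab on four corner posts — a bench. The slab sits at z = 398 with thickness 49, so the top is 398 + 49 = 447 mm.


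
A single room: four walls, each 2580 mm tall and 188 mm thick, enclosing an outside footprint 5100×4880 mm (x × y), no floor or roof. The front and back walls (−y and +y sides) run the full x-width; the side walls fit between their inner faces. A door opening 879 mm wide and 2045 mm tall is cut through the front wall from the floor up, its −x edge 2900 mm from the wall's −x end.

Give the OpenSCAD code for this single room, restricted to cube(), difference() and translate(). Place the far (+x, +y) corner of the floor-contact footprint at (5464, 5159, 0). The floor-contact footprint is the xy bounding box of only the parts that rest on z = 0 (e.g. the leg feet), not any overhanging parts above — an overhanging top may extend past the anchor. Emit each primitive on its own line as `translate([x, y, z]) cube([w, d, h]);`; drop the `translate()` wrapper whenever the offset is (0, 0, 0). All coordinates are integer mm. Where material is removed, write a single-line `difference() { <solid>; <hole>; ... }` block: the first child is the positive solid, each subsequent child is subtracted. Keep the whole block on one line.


difference() { translate([364, 279, 0]) cube([5100, 188, 2580]); translate([3264, 279, 0]) cube([879, 188, 2045]); }
translate([364, 4971, 0]) cube([5100, 188, 2580]);
translate([364, 467, 0]) cube([188, 4504, 2580]);
translate([5276, 467, 0]) cube([188, 4504, 2580]);


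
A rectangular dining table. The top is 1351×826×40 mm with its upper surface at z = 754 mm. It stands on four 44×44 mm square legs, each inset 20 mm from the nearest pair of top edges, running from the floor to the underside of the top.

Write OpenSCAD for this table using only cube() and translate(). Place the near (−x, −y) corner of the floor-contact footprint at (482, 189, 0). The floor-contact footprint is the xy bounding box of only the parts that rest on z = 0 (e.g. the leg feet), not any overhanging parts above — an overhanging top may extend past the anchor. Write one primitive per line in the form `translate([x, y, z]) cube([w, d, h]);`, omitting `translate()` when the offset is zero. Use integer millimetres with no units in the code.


translate([462, 169, 714]) cube([1351, 826, 40]);
translate([482, 189, 0]) cube([44, 44, 714]);
translate([1749, 189, 0]) cube([44, 44, 714]);
translate([482, 931, 0]) cube([44, 44, 714]);
translate([1749, 931, 0]) cube([44, 44, 714]);


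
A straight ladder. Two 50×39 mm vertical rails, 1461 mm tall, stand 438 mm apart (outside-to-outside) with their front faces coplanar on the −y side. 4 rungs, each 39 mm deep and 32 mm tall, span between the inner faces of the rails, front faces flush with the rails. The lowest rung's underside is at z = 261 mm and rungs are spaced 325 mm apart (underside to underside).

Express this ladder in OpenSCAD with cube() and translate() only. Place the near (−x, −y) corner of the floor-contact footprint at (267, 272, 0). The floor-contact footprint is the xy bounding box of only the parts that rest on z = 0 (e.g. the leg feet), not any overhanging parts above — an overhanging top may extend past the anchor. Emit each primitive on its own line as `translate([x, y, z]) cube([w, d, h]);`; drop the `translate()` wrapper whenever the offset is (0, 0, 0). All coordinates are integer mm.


// rung span = 438 - 2*50 = 338
// rung[k] z = 261 + k*325
translate([267, 272, 0]) cube([50, 39, 1461]);
translate([655, 272, 0]) cube([50, 39, 1461]);
translate([317, 272, 261]) cube([338, 39, 32]);
translate([317, 272, 586]) cube([338, 39, 32]);
translate([317, 272, 911]) cube([338, 39, 32]);
translate([317, 272, 1236]) cube([338, 39, 32]);


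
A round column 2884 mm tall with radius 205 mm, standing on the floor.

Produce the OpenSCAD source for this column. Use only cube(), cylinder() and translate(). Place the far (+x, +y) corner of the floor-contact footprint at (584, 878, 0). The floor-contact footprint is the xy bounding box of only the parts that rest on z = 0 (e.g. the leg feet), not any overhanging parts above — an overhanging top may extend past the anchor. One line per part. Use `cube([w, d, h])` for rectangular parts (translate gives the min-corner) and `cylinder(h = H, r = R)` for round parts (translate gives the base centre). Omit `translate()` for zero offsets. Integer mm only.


translate([379, 673, 0]) cylinder(h = 2884, r = 205);


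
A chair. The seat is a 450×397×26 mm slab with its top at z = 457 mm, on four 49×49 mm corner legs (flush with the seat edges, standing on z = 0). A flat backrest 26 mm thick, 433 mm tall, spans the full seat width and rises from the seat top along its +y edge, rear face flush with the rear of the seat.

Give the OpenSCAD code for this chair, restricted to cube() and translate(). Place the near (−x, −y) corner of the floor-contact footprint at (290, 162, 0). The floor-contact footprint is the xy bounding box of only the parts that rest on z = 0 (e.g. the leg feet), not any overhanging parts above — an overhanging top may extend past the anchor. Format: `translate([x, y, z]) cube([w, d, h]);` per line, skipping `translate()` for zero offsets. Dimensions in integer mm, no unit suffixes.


translate([290, 162, 431]) cube([450, 397, 26]);
translate([290, 162, 0]) cube([49, 49, 431]);
translate([691, 162, 0]) cube([49, 49, 431]);
translate([290, 510, 0]) cube([49, 49, 431]);
translate([691, 510, 0]) cube([49, 49, 431]);
translate([290, 533, 457]) cube([450, 26, 433]);


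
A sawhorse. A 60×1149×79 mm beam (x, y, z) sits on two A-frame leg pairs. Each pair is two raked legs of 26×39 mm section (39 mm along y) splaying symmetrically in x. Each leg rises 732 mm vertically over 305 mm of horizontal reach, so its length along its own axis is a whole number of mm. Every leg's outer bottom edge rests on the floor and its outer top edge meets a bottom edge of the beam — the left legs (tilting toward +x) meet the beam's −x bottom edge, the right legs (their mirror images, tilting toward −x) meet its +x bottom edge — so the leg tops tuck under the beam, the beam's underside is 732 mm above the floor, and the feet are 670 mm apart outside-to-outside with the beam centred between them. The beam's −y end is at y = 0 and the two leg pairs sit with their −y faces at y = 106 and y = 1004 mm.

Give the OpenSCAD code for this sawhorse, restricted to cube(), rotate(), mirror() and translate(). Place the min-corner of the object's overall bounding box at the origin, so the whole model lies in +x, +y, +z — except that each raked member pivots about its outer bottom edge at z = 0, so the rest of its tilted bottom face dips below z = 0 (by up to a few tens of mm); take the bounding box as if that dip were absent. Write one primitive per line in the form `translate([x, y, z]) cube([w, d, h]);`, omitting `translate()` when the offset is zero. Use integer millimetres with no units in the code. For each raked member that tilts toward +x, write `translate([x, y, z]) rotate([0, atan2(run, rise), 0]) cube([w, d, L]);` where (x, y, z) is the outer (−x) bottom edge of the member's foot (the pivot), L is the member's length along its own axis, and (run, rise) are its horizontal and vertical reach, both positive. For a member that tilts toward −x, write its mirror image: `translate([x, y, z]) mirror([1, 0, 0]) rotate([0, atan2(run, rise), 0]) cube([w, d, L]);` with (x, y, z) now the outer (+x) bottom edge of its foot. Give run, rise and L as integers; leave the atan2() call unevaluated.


translate([305, 0, 732]) cube([60, 1149, 79]);
translate([0, 106, 0]) rotate([0, atan2(305, 732), 0]) cube([26, 39, 793]);
translate([670, 106, 0]) mirror([1, 0, 0]) rotate([0, atan2(305, 732), 0]) cube([26, 39, 793]);
translate([0, 1004, 0]) rotate([0, atan2(305, 732), 0]) cube([26, 39, 793]);
translate([670, 1004, 0]) mirror([1, 0, 0]) rotate([0, atan2(305, 732), 0]) cube([26, 39, 793]);


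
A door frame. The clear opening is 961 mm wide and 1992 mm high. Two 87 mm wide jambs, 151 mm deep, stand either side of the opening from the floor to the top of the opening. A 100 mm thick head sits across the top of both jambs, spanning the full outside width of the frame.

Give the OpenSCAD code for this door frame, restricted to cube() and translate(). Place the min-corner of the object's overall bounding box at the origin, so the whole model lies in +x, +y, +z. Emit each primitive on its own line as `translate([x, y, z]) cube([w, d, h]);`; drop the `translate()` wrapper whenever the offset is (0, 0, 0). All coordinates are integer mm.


cube([87, 151, 1992]);
translate([1048, 0, 0]) cube([87, 151, 1992]);
translate([0, 0, 1992]) cube([1135, 151, 100]);


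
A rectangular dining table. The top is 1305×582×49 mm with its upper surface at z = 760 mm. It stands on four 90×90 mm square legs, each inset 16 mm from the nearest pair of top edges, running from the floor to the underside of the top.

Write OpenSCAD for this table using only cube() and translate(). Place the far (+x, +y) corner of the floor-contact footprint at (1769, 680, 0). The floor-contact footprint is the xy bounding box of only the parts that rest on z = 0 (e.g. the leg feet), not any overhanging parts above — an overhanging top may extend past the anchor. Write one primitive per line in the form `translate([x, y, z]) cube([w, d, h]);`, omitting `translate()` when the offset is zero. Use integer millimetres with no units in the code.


translate([480, 114, 711]) cube([1305, 582, 49]);
translate([496, 130, 0]) cube([90, 90, 711]);
translate([1679, 130, 0]) cube([90, 90, 711]);
translate([496, 590, 0]) cube([90, 90, 711]);
translate([1679, 590, 0]) cube([90, 90, 711]);


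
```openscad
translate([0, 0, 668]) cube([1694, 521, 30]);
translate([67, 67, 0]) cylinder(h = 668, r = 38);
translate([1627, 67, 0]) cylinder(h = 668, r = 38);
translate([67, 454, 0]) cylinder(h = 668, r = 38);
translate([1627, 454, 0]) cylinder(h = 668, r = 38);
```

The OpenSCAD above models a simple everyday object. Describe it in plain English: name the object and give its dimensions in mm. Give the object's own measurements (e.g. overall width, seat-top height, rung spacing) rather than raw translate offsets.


A table: top 1694 mm (x) × 521 mm (y), 30 mm thick, upper face at z = 698 mm, on four round legs of 76 mm diameter, each leg's bounding box inset 29 mm from the nearest pair of top edges from z = 0 to the bottom of the top.


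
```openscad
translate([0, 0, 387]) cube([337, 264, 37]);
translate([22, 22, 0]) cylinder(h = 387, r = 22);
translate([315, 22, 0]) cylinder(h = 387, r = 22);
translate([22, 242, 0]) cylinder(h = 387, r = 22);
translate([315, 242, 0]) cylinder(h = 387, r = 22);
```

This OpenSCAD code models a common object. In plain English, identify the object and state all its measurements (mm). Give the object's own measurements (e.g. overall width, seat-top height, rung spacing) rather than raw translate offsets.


A simple wooden stool: a rectangular seat 337 mm (x) by 264 mm (y), 37 mm thick, top face at z = 424 mm, on four round legs, each 44 mm in diameter. The legs rest on z = 0, each leg's axis is inset half a diameter from the nearest pair of seat edges (so the leg's bounding box is flush with the corner).


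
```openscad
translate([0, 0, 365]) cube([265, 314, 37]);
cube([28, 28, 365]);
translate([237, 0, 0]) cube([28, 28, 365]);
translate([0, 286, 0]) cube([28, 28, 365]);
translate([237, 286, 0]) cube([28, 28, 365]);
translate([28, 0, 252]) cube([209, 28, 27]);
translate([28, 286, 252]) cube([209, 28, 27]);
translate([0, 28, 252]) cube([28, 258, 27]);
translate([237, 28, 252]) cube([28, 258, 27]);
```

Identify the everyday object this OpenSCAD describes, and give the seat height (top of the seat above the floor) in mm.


A stool. The seat height is 402 mm.

A 265×314×37 slab at z = 365 on four corner posts — a stool. The seat top is 365 + 37 = 402 mm.


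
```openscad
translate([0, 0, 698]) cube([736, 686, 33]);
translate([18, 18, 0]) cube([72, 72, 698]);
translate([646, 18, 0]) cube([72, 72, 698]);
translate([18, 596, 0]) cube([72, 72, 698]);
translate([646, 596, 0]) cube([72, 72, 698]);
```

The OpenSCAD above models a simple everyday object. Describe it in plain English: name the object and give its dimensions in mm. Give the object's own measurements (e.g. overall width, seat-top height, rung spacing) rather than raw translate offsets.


A rectangular dining table. The top is 736×686×33 mm with its upper surface at z = 731 mm. It stands on four 72×72 mm square legs, each inset 18 mm from the nearest pair of top edges, running from the floor to the underside of the top.
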